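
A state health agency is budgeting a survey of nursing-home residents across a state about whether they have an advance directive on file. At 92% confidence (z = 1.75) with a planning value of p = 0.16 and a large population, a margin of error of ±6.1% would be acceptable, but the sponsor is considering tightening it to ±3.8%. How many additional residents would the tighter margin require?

175

At ±6.1%: n = 1.75² × 0.1344 / 0.061² ≈ 110.62 → 111.
At ±3.8%: n = 1.75² × 0.1344 / 0.038² ≈ 285.04 → 286.
Additional respondents: 286 − 111 = 175.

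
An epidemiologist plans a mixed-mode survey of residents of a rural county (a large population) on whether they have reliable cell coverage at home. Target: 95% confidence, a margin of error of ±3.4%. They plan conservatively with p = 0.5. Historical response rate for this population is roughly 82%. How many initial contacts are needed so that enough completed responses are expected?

1014

For 95% confidence, z = 1.960.
Completed interviews needed: n₀ = 1.960² × 0.2500 / 0.034² ≈ 830.80 → 831.
At an 82% response rate, contacts needed = 831 / 0.82 ≈ 1013.41 → 1014.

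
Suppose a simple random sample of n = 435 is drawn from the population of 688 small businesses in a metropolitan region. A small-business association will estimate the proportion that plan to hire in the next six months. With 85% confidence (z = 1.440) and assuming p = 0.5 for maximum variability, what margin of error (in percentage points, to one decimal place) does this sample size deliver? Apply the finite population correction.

Finite-population factor: (N−n)/(N−1) = (688−435)/(688−1) = 0.3683.
SE(p̂) = √[p(1−p)/n · (N−n)/(N−1)] = √[0.2500/435 × 0.3683] = 0.01455.
E = z × SE = 1.440 × 0.01455 = 0.02095 ≈ 2.1 percentage points.

2.1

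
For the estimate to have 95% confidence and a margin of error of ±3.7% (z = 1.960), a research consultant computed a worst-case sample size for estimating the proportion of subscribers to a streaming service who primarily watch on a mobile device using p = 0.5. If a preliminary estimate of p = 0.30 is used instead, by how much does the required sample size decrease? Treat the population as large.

112

Conservative (p = 0.5): n = 1.960² × 0.25 / 0.037² ≈ 701.53 → 702.
Using p = 0.30: p(1−p) = 0.2100, so n = 1.960² × 0.2100 / 0.037² ≈ 589.29 → 590.
Reduction: 702 − 590 = 112.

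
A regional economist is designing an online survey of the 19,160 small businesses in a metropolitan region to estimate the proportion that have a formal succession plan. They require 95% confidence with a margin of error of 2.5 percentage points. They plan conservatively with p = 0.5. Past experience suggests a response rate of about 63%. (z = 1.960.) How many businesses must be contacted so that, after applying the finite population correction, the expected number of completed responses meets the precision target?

2259

Completed interviews needed (unadjusted): n₀ = 1.960² × 0.2500 / 0.025² ≈ 1536.64 → 1537.
FPC for N = 19,160: n = 1537 / (1 + 1536/19160) = 1537 / 1.0802 ≈ 1422.93 → 1423.
At a 63% response rate, contacts needed = 1423 / 0.63 ≈ 2258.73 → 2259.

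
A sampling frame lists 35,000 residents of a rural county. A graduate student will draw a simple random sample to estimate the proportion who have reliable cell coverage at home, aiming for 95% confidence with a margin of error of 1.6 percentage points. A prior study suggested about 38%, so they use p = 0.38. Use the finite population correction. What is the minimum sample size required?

For 95% confidence, z = 1.96.
Unadjusted: n₀ = 1.96² × 0.38 × 0.62 / 0.016² ≈ 3535.47, so n₀ = 3536.
Finite population correction with N = 35,000: n = n₀ / (1 + (n₀−1)/N) = 3536 / (1 + 3535/35000) = 3536 / 1.1010 ≈ 3211.63.
Rounding up, n = 3212.

3212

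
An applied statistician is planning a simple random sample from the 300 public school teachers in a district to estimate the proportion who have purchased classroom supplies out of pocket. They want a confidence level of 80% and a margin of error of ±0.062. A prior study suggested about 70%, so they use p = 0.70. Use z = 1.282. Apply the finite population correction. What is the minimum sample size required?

Unadjusted: n₀ = 1.282² × 0.70 × 0.30 / 0.062² ≈ 89.79, so n₀ = 90.
Finite population correction with N = 300: n = n₀ / (1 + (n₀−1)/N) = 90 / (1 + 89/300) = 90 / 1.2967 ≈ 69.41.
Rounding up, n = 70.

70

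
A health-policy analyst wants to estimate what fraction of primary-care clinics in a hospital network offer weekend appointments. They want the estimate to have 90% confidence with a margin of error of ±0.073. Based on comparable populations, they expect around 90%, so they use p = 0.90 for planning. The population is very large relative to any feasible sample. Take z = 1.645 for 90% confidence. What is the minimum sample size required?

With p = 0.90, p(1−p) = 0.0900.
n = z²·p(1−p)/E² = 1.645² × 0.0900 / 0.073² = 2.7060 × 0.0900 / 0.005329 ≈ 45.70.
Rounding up gives n = 46.

46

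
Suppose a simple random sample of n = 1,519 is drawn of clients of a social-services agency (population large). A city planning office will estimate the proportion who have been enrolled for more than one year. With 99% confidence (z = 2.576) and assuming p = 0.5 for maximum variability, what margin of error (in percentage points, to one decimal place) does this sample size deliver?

3.3

SE(p̂) = √[p(1−p)/n] = √[0.2500/1519] = 0.01283.
E = z × SE = 2.576 × 0.01283 = 0.03305, or 3.3 percentage points.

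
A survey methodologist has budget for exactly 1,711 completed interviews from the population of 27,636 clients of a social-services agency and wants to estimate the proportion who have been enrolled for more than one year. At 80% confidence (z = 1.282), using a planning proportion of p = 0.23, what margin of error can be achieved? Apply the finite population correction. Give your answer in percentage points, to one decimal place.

1.3

Finite-population factor: (N−n)/(N−1) = (27636−1711)/(27636−1) = 0.9381.
SE(p̂) = √[p(1−p)/n · (N−n)/(N−1)] = √[0.1771/1711 × 0.9381] = 0.00985.
E = z × SE = 1.282 × 0.00985 = 0.01263 ≈ 1.3 percentage points.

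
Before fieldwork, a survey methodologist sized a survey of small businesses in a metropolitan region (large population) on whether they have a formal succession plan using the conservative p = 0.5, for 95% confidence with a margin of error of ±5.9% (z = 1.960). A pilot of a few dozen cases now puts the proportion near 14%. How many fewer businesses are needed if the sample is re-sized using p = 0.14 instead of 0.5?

Conservative (p = 0.5): n = 1.960² × 0.25 / 0.059² ≈ 275.90 → 276.
Using p = 0.14: p(1−p) = 0.1204, so n = 1.960² × 0.1204 / 0.059² ≈ 132.87 → 133.
Reduction: 276 − 133 = 143.

143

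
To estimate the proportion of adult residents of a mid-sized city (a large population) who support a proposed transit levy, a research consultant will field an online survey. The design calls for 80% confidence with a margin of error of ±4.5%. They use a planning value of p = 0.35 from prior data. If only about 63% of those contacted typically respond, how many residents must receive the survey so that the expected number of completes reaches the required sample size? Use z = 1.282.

Completed interviews needed: n₀ = 1.282² × 0.2275 / 0.045² ≈ 184.64 → 185.
At a 63% response rate, contacts needed = 185 / 0.63 ≈ 293.65 → 294.

294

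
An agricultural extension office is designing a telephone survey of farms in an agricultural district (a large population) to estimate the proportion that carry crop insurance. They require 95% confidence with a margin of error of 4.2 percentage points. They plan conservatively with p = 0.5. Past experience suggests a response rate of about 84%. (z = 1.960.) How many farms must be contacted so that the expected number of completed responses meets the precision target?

649

Completed interviews needed: n₀ = 1.960² × 0.2500 / 0.042² ≈ 544.44 → 545.
At an 84% response rate, contacts needed = 545 / 0.84 ≈ 648.81 → 649.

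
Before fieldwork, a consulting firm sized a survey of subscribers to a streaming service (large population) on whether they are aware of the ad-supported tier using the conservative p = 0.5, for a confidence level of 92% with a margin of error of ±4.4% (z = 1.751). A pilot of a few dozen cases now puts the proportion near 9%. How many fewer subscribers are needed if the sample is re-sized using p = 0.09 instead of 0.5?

Conservative (p = 0.5): n = 1.751² × 0.25 / 0.044² ≈ 395.92 → 396.
Using p = 0.09: p(1−p) = 0.0819, so n = 1.751² × 0.0819 / 0.044² ≈ 129.70 → 130.
Reduction: 396 − 130 = 266.

266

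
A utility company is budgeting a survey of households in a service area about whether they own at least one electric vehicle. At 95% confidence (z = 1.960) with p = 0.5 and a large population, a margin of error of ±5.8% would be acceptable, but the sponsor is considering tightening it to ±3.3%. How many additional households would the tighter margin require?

At ±5.8%: n = 1.960² × 0.2500 / 0.058² ≈ 285.49 → 286.
At ±3.3%: n = 1.960² × 0.2500 / 0.033² ≈ 881.91 → 882.
Additional respondents: 882 − 286 = 596.

596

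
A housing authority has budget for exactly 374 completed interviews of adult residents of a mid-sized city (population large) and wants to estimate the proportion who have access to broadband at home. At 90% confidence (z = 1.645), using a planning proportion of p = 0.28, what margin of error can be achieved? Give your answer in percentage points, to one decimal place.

SE(p̂) = √[p(1−p)/n] = √[0.2016/374] = 0.02322.
E = z × SE = 1.645 × 0.02322 = 0.03819, or 3.8 percentage points.

3.8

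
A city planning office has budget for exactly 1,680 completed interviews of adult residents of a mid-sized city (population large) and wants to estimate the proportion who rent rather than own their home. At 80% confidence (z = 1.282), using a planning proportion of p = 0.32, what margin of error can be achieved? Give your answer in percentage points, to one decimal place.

1.5

SE(p̂) = √[p(1−p)/n] = √[0.2176/1680] = 0.01138.
E = z × SE = 1.282 × 0.01138 = 0.01459, or 1.5 percentage points.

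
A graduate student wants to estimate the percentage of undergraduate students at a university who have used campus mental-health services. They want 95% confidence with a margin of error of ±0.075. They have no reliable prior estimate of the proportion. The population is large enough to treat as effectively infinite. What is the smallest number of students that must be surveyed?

For 95% confidence, z = 1.96.
With no prior estimate, use p = 0.5, giving p(1−p) = 0.25.
n = z²·p(1−p)/E² = 1.96² × 0.2500 / 0.075² = 3.8416 × 0.2500 / 0.005625 ≈ 170.74.
Rounding up gives n = 171.

171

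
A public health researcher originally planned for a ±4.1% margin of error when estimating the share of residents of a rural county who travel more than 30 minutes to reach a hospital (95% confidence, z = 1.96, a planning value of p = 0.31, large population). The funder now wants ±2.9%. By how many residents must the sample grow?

489

At ±4.1%: n = 1.96² × 0.2139 / 0.041² ≈ 488.83 → 489.
At ±2.9%: n = 1.96² × 0.2139 / 0.029² ≈ 977.07 → 978.
Additional respondents: 978 − 489 = 489.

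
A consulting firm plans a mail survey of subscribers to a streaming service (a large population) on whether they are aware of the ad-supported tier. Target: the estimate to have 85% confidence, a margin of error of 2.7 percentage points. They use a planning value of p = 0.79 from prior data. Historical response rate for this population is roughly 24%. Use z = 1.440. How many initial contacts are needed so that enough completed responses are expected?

1967

Completed interviews needed: n₀ = 1.440² × 0.1659 / 0.027² ≈ 471.89 → 472.
At a 24% response rate, contacts needed = 472 / 0.24 ≈ 1966.67 → 1967.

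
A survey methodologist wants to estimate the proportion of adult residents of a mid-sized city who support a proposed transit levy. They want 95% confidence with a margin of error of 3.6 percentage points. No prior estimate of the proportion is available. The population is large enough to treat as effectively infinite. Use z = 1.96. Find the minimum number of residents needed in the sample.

With no prior estimate, use p = 0.5, giving p(1−p) = 0.25.
n = z²·p(1−p)/E² = 1.96² × 0.2500 / 0.036² = 3.8416 × 0.2500 / 0.001296 ≈ 741.05.
Rounding up gives n = 742.

742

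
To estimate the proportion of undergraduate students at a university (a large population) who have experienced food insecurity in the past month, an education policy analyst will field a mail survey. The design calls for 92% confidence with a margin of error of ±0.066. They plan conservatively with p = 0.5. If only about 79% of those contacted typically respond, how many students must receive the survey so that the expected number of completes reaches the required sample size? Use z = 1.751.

Completed interviews needed: n₀ = 1.751² × 0.2500 / 0.066² ≈ 175.96 → 176.
At a 79% response rate, contacts needed = 176 / 0.79 ≈ 222.78 → 223.

223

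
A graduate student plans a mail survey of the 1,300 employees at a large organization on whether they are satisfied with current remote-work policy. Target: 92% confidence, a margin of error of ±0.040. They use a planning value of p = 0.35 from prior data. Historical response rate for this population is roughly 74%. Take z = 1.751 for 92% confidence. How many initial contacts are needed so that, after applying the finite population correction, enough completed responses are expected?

Completed interviews needed (unadjusted): n₀ = 1.751² × 0.2275 / 0.040² ≈ 435.95 → 436.
FPC for N = 1,300: n = 436 / (1 + 435/1300) = 436 / 1.3346 ≈ 326.69 → 327.
At a 74% response rate, contacts needed = 327 / 0.74 ≈ 441.89 → 442.

442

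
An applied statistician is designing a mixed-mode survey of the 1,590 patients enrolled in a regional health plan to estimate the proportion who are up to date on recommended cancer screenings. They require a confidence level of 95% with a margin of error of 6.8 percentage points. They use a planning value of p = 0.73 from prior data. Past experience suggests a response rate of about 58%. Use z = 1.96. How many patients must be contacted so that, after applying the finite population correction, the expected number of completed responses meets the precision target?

Completed interviews needed (unadjusted): n₀ = 1.96² × 0.1971 / 0.068² ≈ 163.75 → 164.
FPC for N = 1,590: n = 164 / (1 + 163/1590) = 164 / 1.1025 ≈ 148.75 → 149.
At a 58% response rate, contacts needed = 149 / 0.58 ≈ 256.90 → 257.

257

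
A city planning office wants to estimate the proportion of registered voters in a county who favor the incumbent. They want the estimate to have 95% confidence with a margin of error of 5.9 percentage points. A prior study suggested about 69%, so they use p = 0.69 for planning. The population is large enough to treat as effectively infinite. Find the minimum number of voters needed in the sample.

For 95% confidence, z = 1.96.
With p = 0.69, p(1−p) = 0.2139.
n = z²·p(1−p)/E² = 1.96² × 0.2139 / 0.059² = 3.8416 × 0.2139 / 0.003481 ≈ 236.06.
Rounding up gives n = 237.

237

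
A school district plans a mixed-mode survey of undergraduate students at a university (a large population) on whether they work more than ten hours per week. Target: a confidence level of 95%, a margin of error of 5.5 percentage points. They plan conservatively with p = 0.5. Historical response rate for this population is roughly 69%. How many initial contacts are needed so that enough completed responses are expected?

For 95% confidence, z = 1.960.
Completed interviews needed: n₀ = 1.960² × 0.2500 / 0.055² ≈ 317.49 → 318.
At a 69% response rate, contacts needed = 318 / 0.69 ≈ 460.87 → 461.

461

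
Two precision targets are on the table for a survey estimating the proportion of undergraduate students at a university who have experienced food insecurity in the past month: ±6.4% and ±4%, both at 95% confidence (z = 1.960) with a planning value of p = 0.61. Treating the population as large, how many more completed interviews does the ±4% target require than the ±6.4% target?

348

At ±6.4%: n = 1.960² × 0.2379 / 0.064² ≈ 223.12 → 224.
At ±4%: n = 1.960² × 0.2379 / 0.040² ≈ 571.20 → 572.
Additional respondents: 572 − 224 = 348.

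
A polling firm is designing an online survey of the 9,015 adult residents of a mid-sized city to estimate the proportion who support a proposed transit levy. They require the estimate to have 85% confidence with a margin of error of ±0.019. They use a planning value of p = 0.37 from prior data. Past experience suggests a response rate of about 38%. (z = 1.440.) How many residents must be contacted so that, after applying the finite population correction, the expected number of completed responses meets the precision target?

Completed interviews needed (unadjusted): n₀ = 1.440² × 0.2331 / 0.019² ≈ 1338.94 → 1339.
FPC for N = 9,015: n = 1339 / (1 + 1338/9015) = 1339 / 1.1484 ≈ 1165.95 → 1166.
At a 38% response rate, contacts needed = 1166 / 0.38 ≈ 3068.42 → 3069.

3069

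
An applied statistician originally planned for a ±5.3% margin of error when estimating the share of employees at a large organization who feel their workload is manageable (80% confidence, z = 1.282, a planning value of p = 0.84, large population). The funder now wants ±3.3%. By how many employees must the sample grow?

124

At ±5.3%: n = 1.282² × 0.1344 / 0.053² ≈ 78.64 → 79.
At ±3.3%: n = 1.282² × 0.1344 / 0.033² ≈ 202.84 → 203.
Additional respondents: 203 − 79 = 124.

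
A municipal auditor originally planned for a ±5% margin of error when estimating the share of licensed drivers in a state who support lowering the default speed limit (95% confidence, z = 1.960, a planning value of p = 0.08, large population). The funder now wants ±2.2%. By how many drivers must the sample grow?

At ±5%: n = 1.960² × 0.0736 / 0.050² ≈ 113.10 → 114.
At ±2.2%: n = 1.960² × 0.0736 / 0.022² ≈ 584.18 → 585.
Additional respondents: 585 − 114 = 471.

471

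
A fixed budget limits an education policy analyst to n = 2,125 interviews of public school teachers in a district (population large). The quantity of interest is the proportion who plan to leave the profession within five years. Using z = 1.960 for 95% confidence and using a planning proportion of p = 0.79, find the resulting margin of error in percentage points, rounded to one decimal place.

SE(p̂) = √[p(1−p)/n] = √[0.1659/2125] = 0.00884.
E = z × SE = 1.960 × 0.00884 = 0.01732, or 1.7 percentage points.

1.7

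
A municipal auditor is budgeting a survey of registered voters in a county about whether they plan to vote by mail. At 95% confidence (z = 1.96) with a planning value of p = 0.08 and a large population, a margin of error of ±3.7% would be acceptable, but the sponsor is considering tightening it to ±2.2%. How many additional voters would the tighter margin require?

At ±3.7%: n = 1.96² × 0.0736 / 0.037² ≈ 206.53 → 207.
At ±2.2%: n = 1.96² × 0.0736 / 0.022² ≈ 584.18 → 585.
Additional respondents: 585 − 207 = 378.

378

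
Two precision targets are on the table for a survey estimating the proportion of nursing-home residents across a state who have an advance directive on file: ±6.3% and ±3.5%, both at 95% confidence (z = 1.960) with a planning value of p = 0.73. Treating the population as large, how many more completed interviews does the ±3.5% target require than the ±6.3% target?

428

At ±6.3%: n = 1.960² × 0.1971 / 0.063² ≈ 190.77 → 191.
At ±3.5%: n = 1.960² × 0.1971 / 0.035² ≈ 618.11 → 619.
Additional respondents: 619 − 191 = 428.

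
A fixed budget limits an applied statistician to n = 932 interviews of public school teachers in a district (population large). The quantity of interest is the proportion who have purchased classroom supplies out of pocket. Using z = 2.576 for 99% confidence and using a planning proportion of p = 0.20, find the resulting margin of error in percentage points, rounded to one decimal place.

3.4

SE(p̂) = √[p(1−p)/n] = √[0.1600/932] = 0.01310.
E = z × SE = 2.576 × 0.01310 = 0.03375, or 3.4 percentage points.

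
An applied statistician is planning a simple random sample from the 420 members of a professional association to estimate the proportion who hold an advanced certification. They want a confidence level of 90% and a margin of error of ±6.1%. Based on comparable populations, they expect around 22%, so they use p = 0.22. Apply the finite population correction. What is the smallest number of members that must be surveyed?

97

For 90% confidence, z = 1.645.
Unadjusted: n₀ = 1.645² × 0.22 × 0.78 / 0.061² ≈ 124.79, so n₀ = 125.
Finite population correction with N = 420: n = n₀ / (1 + (n₀−1)/N) = 125 / (1 + 124/420) = 125 / 1.2952 ≈ 96.51.
Rounding up, n = 97.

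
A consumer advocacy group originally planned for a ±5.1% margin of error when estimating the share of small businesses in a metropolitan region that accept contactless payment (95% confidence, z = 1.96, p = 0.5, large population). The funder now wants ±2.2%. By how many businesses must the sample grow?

1615

At ±5.1%: n = 1.96² × 0.2500 / 0.051² ≈ 369.24 → 370.
At ±2.2%: n = 1.96² × 0.2500 / 0.022² ≈ 1984.30 → 1985.
Additional respondents: 1985 − 370 = 1615.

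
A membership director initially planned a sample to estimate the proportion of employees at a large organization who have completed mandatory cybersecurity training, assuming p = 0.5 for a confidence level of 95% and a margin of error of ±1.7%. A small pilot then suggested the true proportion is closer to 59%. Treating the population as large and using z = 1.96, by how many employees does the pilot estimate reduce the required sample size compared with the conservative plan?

108

Conservative (p = 0.5): n = 1.96² × 0.25 / 0.017² ≈ 3323.18 → 3324.
Using p = 0.59: p(1−p) = 0.2419, so n = 1.96² × 0.2419 / 0.017² ≈ 3215.51 → 3216.
Reduction: 3324 − 3216 = 108.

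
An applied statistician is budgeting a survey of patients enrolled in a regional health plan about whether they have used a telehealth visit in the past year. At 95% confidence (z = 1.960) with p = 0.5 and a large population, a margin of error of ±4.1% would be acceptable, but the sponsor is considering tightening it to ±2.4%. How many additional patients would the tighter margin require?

At ±4.1%: n = 1.960² × 0.2500 / 0.041² ≈ 571.33 → 572.
At ±2.4%: n = 1.960² × 0.2500 / 0.024² ≈ 1667.36 → 1668.
Additional respondents: 1668 − 572 = 1096.

1096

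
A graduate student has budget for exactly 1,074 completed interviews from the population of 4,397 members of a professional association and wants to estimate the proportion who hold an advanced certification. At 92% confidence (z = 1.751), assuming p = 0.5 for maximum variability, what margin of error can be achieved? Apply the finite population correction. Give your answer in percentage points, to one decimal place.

Finite-population factor: (N−n)/(N−1) = (4397−1074)/(4397−1) = 0.7559.
SE(p̂) = √[p(1−p)/n · (N−n)/(N−1)] = √[0.2500/1074 × 0.7559] = 0.01326.
E = z × SE = 1.751 × 0.01326 = 0.02323 ≈ 2.3 percentage points.

2.3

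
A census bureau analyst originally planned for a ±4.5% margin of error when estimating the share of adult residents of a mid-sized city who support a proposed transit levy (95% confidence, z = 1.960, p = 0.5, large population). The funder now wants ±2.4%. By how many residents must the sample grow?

1193

At ±4.5%: n = 1.960² × 0.2500 / 0.045² ≈ 474.27 → 475.
At ±2.4%: n = 1.960² × 0.2500 / 0.024² ≈ 1667.36 → 1668.
Additional respondents: 1668 − 475 = 1193.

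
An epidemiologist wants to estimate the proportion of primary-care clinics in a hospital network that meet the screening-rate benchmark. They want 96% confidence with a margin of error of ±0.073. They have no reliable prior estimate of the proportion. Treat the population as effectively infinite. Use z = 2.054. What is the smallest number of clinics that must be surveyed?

198

With no prior estimate, use p = 0.5, giving p(1−p) = 0.25.
n = z²·p(1−p)/E² = 2.054² × 0.2500 / 0.073² = 4.2189 × 0.2500 / 0.005329 ≈ 197.92.
Rounding up gives n = 198.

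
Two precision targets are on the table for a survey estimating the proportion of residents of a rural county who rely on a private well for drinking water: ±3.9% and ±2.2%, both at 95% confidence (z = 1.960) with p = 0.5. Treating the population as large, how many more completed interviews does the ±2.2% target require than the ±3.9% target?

At ±3.9%: n = 1.960² × 0.2500 / 0.039² ≈ 631.43 → 632.
At ±2.2%: n = 1.960² × 0.2500 / 0.022² ≈ 1984.30 → 1985.
Additional respondents: 1985 − 632 = 1353.

1353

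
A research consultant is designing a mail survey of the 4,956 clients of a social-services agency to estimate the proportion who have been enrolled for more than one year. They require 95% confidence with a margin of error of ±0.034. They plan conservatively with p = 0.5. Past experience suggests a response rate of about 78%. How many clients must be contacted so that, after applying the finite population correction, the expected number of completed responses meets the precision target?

For 95% confidence, z = 1.96.
Completed interviews needed (unadjusted): n₀ = 1.96² × 0.2500 / 0.034² ≈ 830.80 → 831.
FPC for N = 4,956: n = 831 / (1 + 830/4956) = 831 / 1.1675 ≈ 711.79 → 712.
At a 78% response rate, contacts needed = 712 / 0.78 ≈ 912.82 → 913.

913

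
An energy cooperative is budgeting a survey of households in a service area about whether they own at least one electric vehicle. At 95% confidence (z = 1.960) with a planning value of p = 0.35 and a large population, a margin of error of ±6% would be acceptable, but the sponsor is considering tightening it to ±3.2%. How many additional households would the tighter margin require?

At ±6%: n = 1.960² × 0.2275 / 0.060² ≈ 242.77 → 243.
At ±3.2%: n = 1.960² × 0.2275 / 0.032² ≈ 853.48 → 854.
Additional respondents: 854 − 243 = 611.

611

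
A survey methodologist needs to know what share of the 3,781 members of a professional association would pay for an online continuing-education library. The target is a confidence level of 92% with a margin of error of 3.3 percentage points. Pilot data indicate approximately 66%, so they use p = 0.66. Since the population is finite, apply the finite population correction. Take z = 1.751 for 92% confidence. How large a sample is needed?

Unadjusted: n₀ = 1.751² × 0.66 × 0.34 / 0.033² ≈ 631.78, so n₀ = 632.
Finite population correction with N = 3,781: n = n₀ / (1 + (n₀−1)/N) = 632 / (1 + 631/3781) = 632 / 1.1669 ≈ 541.61.
Rounding up, n = 542.

542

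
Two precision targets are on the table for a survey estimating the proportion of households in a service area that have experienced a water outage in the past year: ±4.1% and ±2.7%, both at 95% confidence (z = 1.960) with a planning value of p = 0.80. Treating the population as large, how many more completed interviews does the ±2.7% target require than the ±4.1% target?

At ±4.1%: n = 1.960² × 0.1600 / 0.041² ≈ 365.65 → 366.
At ±2.7%: n = 1.960² × 0.1600 / 0.027² ≈ 843.15 → 844.
Additional respondents: 844 − 366 = 478.

478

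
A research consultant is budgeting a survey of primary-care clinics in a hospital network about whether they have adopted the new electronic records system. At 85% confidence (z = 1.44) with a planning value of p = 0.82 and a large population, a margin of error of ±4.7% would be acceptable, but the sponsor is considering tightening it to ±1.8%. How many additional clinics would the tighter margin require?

At ±4.7%: n = 1.44² × 0.1476 / 0.047² ≈ 138.55 → 139.
At ±1.8%: n = 1.44² × 0.1476 / 0.018² ≈ 944.64 → 945.
Additional respondents: 945 − 139 = 806.

806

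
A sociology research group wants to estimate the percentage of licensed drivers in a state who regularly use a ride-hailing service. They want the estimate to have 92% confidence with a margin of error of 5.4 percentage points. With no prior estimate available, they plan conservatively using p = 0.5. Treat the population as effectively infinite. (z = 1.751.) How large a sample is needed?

With p = 0.5, p(1−p) = 0.25.
n = z²·p(1−p)/E² = 1.751² × 0.2500 / 0.054² = 3.0660 × 0.2500 / 0.002916 ≈ 262.86.
Rounding up gives n = 263.

263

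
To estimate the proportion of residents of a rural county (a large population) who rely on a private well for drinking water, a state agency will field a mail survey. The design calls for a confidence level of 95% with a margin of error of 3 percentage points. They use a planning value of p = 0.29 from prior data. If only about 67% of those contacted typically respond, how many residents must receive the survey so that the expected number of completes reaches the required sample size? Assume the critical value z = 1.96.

1312

Completed interviews needed: n₀ = 1.96² × 0.2059 / 0.030² ≈ 878.87 → 879.
At a 67% response rate, contacts needed = 879 / 0.67 ≈ 1311.94 → 1312.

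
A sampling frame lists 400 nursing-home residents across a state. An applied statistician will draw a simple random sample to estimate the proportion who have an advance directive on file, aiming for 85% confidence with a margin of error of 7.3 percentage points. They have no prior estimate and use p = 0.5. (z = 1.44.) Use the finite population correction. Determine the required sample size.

Unadjusted: n₀ = 1.44² × 0.50 × 0.50 / 0.073² ≈ 97.28, so n₀ = 98.
Finite population correction with N = 400: n = n₀ / (1 + (n₀−1)/N) = 98 / (1 + 97/400) = 98 / 1.2425 ≈ 78.87.
Rounding up, n = 79.

79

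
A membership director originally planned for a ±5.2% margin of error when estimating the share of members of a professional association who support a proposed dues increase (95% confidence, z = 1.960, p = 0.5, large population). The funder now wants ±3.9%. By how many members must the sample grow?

276

At ±5.2%: n = 1.960² × 0.2500 / 0.052² ≈ 355.18 → 356.
At ±3.9%: n = 1.960² × 0.2500 / 0.039² ≈ 631.43 → 632.
Additional respondents: 632 − 356 = 276.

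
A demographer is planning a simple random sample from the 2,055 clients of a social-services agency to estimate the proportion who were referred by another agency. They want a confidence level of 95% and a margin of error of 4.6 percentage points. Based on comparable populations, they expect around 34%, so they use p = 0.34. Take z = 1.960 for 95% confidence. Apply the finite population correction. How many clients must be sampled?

Unadjusted: n₀ = 1.960² × 0.34 × 0.66 / 0.046² ≈ 407.40, so n₀ = 408.
Finite population correction with N = 2,055: n = n₀ / (1 + (n₀−1)/N) = 408 / (1 + 407/2055) = 408 / 1.1981 ≈ 340.55.
Rounding up, n = 341.

341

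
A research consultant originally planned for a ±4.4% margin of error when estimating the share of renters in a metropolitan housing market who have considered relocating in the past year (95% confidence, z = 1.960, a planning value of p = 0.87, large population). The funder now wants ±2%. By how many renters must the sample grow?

At ±4.4%: n = 1.960² × 0.1131 / 0.044² ≈ 224.42 → 225.
At ±2%: n = 1.960² × 0.1131 / 0.020² ≈ 1086.21 → 1087.
Additional respondents: 1087 − 225 = 862.

862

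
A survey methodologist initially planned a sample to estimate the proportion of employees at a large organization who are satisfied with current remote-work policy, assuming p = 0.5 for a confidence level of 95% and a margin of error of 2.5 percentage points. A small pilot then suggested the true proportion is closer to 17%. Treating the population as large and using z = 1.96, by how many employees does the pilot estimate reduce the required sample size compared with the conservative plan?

Conservative (p = 0.5): n = 1.96² × 0.25 / 0.025² ≈ 1536.64 → 1537.
Using p = 0.17: p(1−p) = 0.1411, so n = 1.96² × 0.1411 / 0.025² ≈ 867.28 → 868.
Reduction: 1537 − 868 = 669.

669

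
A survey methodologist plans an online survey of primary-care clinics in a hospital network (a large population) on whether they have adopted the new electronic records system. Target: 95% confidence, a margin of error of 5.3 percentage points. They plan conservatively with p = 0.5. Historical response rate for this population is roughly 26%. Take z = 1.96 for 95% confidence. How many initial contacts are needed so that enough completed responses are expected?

1316

Completed interviews needed: n₀ = 1.96² × 0.2500 / 0.053² ≈ 341.90 → 342.
At a 26% response rate, contacts needed = 342 / 0.26 ≈ 1315.38 → 1316.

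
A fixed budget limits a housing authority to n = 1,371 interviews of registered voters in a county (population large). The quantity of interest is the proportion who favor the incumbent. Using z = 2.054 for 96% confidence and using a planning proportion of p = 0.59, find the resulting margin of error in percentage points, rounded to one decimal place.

SE(p̂) = √[p(1−p)/n] = √[0.2419/1371] = 0.01328.
E = z × SE = 2.054 × 0.01328 = 0.02728, or 2.7 percentage points.

2.7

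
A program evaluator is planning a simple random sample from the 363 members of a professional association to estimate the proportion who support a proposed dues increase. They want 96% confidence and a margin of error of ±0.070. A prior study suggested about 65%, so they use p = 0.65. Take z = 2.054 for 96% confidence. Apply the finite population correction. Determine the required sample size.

128

Unadjusted: n₀ = 2.054² × 0.65 × 0.35 / 0.070² ≈ 195.88, so n₀ = 196.
Finite population correction with N = 363: n = n₀ / (1 + (n₀−1)/N) = 196 / (1 + 195/363) = 196 / 1.5372 ≈ 127.51.
Rounding up, n = 128.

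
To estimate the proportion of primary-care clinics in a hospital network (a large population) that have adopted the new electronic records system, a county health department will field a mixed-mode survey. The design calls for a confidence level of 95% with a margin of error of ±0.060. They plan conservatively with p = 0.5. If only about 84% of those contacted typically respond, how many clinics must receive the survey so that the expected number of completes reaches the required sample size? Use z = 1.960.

318

Completed interviews needed: n₀ = 1.960² × 0.2500 / 0.060² ≈ 266.78 → 267.
At an 84% response rate, contacts needed = 267 / 0.84 ≈ 317.86 → 318.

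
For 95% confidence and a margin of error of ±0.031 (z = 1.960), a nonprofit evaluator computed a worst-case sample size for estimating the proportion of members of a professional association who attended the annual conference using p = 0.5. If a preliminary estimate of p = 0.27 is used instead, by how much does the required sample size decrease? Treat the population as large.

212

Conservative (p = 0.5): n = 1.960² × 0.25 / 0.031² ≈ 999.38 → 1000.
Using p = 0.27: p(1−p) = 0.1971, so n = 1.960² × 0.1971 / 0.031² ≈ 787.91 → 788.
Reduction: 1000 − 788 = 212.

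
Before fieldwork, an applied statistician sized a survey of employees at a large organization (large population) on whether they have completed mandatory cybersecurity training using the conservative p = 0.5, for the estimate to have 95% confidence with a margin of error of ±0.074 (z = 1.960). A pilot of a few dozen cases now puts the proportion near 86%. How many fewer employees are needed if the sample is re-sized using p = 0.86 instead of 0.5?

91

Conservative (p = 0.5): n = 1.960² × 0.25 / 0.074² ≈ 175.38 → 176.
Using p = 0.86: p(1−p) = 0.1204, so n = 1.960² × 0.1204 / 0.074² ≈ 84.46 → 85.
Reduction: 176 − 85 = 91.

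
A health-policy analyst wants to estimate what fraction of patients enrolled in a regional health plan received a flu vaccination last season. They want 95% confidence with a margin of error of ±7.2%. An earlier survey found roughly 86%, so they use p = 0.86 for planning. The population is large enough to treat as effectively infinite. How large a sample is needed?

For 95% confidence, z = 1.960.
With p = 0.86, p(1−p) = 0.1204.
n = z²·p(1−p)/E² = 1.960² × 0.1204 / 0.072² = 3.8416 × 0.1204 / 0.005184 ≈ 89.22.
Rounding up gives n = 90.

90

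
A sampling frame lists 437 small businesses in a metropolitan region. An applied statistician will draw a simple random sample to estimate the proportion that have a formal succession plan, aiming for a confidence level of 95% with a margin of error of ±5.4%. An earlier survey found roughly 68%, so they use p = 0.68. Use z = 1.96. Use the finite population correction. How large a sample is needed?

Unadjusted: n₀ = 1.96² × 0.68 × 0.32 / 0.054² ≈ 286.67, so n₀ = 287.
Finite population correction with N = 437: n = n₀ / (1 + (n₀−1)/N) = 287 / (1 + 286/437) = 287 / 1.6545 ≈ 173.47.
Rounding up, n = 174.

174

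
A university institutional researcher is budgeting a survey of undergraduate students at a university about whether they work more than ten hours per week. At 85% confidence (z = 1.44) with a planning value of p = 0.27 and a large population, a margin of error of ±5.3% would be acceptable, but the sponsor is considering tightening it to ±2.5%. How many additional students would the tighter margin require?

At ±5.3%: n = 1.44² × 0.1971 / 0.053² ≈ 145.50 → 146.
At ±2.5%: n = 1.44² × 0.1971 / 0.025² ≈ 653.93 → 654.
Additional respondents: 654 − 146 = 508.

508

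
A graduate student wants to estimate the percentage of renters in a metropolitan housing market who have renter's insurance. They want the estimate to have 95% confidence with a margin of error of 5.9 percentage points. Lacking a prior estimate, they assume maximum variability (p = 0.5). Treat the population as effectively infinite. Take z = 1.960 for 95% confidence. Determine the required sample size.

276

With p = 0.5, p(1−p) = 0.25.
n = z²·p(1−p)/E² = 1.960² × 0.2500 / 0.059² = 3.8416 × 0.2500 / 0.003481 ≈ 275.90.
Rounding up gives n = 276.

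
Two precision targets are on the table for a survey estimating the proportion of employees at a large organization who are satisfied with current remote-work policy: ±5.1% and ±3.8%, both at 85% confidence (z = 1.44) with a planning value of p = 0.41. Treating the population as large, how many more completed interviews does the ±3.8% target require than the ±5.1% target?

At ±5.1%: n = 1.44² × 0.2419 / 0.051² ≈ 192.85 → 193.
At ±3.8%: n = 1.44² × 0.2419 / 0.038² ≈ 347.37 → 348.
Additional respondents: 348 − 193 = 155.

155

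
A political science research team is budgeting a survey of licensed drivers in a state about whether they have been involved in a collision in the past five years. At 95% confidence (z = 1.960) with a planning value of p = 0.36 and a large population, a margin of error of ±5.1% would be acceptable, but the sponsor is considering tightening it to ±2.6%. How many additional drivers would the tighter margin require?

969

At ±5.1%: n = 1.960² × 0.2304 / 0.051² ≈ 340.29 → 341.
At ±2.6%: n = 1.960² × 0.2304 / 0.026² ≈ 1309.33 → 1310.
Additional respondents: 1310 − 341 = 969.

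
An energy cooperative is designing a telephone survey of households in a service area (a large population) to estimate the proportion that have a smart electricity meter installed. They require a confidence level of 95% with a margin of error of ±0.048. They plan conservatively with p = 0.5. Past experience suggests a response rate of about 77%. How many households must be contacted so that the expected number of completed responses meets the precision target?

For 95% confidence, z = 1.960.
Completed interviews needed: n₀ = 1.960² × 0.2500 / 0.048² ≈ 416.84 → 417.
At a 77% response rate, contacts needed = 417 / 0.77 ≈ 541.56 → 542.

542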